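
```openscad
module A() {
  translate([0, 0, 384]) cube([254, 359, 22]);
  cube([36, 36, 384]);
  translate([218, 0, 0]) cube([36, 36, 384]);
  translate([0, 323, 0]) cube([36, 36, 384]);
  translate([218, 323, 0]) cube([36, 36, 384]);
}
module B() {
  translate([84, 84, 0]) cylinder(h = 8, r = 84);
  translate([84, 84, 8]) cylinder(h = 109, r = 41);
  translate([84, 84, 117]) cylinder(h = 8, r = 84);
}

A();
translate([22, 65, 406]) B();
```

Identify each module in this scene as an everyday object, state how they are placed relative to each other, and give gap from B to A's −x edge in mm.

The spool's min-x is at 22; the stool's min-x is 0; gap = 22 mm.

A is a stool. B is a spool. The spool is on top of the stool. The gap from the spool to the stool's −x edge is 22 mm.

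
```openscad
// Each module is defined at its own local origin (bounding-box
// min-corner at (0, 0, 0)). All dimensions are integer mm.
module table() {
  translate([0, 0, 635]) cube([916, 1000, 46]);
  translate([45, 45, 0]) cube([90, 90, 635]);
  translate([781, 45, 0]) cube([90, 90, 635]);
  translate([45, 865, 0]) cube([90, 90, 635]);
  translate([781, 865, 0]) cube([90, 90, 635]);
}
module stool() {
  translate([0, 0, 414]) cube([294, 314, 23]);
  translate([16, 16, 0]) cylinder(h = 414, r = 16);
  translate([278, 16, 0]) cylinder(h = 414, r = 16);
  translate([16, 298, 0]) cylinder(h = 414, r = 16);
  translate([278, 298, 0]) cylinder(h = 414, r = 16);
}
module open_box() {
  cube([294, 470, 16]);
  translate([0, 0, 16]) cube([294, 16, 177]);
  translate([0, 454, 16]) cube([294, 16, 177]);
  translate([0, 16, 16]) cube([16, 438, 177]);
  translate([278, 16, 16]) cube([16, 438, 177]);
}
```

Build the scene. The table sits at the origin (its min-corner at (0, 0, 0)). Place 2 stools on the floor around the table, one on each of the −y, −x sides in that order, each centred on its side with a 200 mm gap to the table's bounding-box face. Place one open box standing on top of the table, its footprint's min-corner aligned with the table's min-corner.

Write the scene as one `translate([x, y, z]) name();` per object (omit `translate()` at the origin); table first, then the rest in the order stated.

table();
translate([311, -514, 0]) stool();
translate([-494, 343, 0]) stool();
translate([0, 0, 681]) open_box();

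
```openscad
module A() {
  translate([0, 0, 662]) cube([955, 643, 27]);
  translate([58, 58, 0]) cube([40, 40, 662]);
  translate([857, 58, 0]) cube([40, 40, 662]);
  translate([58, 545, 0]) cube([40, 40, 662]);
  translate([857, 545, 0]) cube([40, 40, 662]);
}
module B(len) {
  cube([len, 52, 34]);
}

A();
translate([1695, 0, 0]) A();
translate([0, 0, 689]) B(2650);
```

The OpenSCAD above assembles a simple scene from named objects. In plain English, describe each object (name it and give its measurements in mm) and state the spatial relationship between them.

A is a rectangular dining table. The top is 955×643×27 mm with its upper surface at z = 689 mm. It stands on four 40×40 mm square legs, each inset 58 mm from the nearest pair of top edges, running from the floor to the underside of the top.

B is a rectangular beam 2650 mm long (x), 52 mm deep (y), 34 mm thick (z).

The beam spans the tops of two tables placed 740 mm apart, resting at z = 689 mm.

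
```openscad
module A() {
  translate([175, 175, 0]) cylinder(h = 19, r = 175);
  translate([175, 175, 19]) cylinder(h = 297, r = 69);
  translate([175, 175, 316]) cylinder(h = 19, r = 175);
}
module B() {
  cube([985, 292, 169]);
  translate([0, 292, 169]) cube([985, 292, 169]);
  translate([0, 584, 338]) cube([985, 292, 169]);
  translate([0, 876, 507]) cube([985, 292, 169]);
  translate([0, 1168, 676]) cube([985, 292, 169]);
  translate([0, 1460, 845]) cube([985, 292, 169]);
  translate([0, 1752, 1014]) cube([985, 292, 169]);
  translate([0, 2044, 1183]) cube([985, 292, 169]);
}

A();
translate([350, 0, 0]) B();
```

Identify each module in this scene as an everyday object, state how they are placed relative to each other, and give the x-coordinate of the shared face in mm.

The spool's +x face and the staircase's −x face are both at x = 350 mm.

A is a spool. B is a staircase. The staircase is against the spool's +x side, with their −y faces flush. The x-coordinate of the shared face is 350 mm.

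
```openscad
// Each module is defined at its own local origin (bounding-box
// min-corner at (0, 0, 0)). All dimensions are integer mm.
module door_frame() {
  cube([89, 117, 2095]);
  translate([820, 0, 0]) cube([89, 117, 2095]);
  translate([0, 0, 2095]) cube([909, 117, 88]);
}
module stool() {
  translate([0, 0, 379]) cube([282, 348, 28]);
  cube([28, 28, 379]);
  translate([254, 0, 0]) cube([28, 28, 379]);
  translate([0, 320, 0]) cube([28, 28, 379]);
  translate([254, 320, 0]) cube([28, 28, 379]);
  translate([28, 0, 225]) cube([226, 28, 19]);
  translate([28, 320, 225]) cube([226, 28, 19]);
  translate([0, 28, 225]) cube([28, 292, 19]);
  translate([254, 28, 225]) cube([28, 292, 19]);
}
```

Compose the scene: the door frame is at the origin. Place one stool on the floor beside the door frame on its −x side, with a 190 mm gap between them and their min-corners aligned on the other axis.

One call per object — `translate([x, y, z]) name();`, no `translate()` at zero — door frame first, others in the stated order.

door_frame();
translate([-472, 0, 0]) stool();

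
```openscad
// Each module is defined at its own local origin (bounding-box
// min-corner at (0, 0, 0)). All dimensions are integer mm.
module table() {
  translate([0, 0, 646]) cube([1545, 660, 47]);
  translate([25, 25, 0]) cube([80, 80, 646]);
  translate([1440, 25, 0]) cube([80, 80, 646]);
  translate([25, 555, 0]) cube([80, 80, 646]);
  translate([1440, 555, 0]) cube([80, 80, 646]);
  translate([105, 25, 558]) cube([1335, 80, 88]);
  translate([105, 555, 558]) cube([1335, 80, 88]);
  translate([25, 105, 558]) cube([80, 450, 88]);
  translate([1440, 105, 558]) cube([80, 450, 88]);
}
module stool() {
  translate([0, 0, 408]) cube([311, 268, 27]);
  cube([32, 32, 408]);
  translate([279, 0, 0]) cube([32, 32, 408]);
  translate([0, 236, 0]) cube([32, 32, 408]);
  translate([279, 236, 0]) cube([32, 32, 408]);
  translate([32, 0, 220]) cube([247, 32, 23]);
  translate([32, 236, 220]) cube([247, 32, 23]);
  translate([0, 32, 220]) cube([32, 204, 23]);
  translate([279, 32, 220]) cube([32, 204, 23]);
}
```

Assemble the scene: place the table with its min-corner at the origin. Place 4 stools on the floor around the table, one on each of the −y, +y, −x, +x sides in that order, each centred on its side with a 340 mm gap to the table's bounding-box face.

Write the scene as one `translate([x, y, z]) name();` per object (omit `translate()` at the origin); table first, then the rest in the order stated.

table();
translate([617, -608, 0]) stool();
translate([617, 1000, 0]) stool();
translate([-651, 196, 0]) stool();
translate([1885, 196, 0]) stool();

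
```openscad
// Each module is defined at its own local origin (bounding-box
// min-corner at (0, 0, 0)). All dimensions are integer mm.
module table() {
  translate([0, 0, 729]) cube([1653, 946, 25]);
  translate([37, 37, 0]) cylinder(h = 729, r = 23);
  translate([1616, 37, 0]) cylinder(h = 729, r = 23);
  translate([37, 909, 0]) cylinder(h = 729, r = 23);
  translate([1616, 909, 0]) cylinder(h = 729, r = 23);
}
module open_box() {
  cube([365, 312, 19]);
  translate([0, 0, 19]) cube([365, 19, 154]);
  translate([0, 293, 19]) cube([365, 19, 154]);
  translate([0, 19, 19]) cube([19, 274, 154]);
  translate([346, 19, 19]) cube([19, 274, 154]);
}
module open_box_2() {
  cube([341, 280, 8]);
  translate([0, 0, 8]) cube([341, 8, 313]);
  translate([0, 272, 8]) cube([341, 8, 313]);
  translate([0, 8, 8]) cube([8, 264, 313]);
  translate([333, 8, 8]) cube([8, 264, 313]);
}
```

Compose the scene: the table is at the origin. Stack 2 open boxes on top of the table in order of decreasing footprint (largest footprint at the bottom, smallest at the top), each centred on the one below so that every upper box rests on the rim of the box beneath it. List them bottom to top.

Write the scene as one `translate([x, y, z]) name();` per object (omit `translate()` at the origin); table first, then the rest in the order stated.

table();
translate([644, 317, 754]) open_box();
translate([656, 333, 927]) open_box_2();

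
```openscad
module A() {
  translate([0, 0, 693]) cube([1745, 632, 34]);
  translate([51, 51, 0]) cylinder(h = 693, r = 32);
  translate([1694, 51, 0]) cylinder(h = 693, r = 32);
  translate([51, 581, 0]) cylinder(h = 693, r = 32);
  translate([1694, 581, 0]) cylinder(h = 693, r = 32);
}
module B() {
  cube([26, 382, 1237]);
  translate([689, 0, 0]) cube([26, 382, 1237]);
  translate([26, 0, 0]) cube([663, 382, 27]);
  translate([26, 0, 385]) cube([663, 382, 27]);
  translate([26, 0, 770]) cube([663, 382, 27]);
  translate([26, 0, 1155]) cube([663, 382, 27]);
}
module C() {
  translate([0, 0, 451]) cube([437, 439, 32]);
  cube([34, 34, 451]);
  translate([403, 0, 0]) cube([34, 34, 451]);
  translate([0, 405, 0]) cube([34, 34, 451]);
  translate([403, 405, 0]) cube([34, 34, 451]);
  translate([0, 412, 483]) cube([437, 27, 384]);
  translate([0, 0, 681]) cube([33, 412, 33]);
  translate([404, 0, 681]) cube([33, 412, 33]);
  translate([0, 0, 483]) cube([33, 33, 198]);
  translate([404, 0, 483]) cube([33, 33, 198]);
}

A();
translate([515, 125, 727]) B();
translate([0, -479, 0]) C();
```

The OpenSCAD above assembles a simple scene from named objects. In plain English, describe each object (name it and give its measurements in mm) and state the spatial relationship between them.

A is a table: top 1745 mm (x) × 632 mm (y), 34 mm thick, upper face at z = 727 mm, on four round legs of 64 mm diameter, each leg's bounding box inset 19 mm from the nearest pair of top edges, running from z = 0 to the bottom of the top.

B is an open bookshelf. Two side panels, each 26 mm thick, 382 mm deep and 1237 mm tall, stand 715 mm apart (outside-to-outside). Between them sit 4 shelves, each 27 mm thick and 382 mm deep, spanning the full gap between the sides. The bottom shelf rests on the floor (its underside at z = 0) and the clear gap between one shelf's top and the next shelf's underside is 358 mm.

C is a chair. The seat is a 437×439×32 mm slab with its top at z = 483 mm, on four 34×34 mm corner legs (flush with the seat edges, standing on z = 0). A flat backrest 27 mm thick, 384 mm tall, spans the full seat width and rises from the seat top along its +y edge, rear face flush with the rear of the seat. Two armrests of 33×33 mm section run along each side from the seat's front edge to the front of the backrest, top faces 231 mm above the seat top and outer faces flush with the seat's x-edges; a 33×33 mm post under the front of each armrest stands on the seat at the front corner.

The bookshelf is on top of the table, centred. The chair is on the floor beside the table on its −y side.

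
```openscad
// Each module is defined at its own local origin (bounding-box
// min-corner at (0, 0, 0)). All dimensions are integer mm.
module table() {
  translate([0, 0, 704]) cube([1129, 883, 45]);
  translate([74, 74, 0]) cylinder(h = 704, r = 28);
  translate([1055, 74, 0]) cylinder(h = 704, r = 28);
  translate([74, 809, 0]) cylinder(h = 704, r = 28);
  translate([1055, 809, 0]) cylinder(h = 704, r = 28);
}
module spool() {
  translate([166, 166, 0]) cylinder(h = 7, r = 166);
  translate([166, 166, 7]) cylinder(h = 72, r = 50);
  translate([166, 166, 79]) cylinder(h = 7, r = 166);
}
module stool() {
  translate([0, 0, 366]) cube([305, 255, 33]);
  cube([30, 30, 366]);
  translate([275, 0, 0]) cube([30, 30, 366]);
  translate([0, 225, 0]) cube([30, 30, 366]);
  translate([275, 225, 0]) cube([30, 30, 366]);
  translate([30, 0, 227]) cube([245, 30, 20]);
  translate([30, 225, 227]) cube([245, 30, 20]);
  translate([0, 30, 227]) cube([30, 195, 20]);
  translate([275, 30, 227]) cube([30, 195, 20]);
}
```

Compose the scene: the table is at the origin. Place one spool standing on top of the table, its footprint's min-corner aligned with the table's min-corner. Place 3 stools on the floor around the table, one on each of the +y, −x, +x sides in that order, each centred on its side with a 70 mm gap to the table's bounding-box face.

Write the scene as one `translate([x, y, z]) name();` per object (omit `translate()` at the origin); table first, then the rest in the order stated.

table();
translate([0, 0, 749]) spool();
translate([412, 953, 0]) stool();
translate([-375, 314, 0]) stool();
translate([1199, 314, 0]) stool();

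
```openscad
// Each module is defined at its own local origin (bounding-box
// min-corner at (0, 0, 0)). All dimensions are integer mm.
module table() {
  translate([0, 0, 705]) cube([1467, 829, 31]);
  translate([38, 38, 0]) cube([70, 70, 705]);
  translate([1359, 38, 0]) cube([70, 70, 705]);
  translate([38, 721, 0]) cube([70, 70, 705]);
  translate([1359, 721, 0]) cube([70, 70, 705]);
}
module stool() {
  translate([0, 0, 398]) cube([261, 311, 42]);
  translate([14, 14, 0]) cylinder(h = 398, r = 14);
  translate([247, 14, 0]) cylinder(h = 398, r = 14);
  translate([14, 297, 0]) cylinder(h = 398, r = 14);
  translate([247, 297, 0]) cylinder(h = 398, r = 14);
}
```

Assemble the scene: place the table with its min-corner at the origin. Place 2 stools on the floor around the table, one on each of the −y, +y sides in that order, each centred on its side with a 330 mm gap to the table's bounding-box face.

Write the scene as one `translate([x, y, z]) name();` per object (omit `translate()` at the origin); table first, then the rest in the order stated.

table();
translate([603, -641, 0]) stool();
translate([603, 1159, 0]) stool();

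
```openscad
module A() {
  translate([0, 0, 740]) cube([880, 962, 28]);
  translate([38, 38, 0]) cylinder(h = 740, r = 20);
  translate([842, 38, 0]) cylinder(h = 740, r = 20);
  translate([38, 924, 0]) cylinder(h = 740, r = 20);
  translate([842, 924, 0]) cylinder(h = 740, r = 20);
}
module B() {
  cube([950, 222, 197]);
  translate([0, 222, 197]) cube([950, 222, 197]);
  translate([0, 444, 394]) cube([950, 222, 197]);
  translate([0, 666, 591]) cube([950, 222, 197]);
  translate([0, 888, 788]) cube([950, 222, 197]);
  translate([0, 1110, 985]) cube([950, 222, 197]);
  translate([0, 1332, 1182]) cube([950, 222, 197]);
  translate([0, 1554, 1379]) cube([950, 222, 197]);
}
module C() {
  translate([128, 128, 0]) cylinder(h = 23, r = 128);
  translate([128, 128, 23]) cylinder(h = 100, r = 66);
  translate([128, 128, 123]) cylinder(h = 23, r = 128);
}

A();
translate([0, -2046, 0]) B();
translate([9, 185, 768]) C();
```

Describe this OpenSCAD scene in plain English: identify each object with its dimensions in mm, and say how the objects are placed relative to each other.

A is a rectangular dining table. The top is 880×962×28 mm with its upper surface at z = 768 mm. It stands on four round legs of 40 mm diameter, each leg's bounding box inset 18 mm from the nearest pair of top edges, running from the floor to the underside of the top.

B is a run of 8 identical solid stair steps. Each tread is 950×222 mm and each step block is 197 mm high. Step 1 rests on the floor; step k is offset from step 1 by (k−1)×222 mm in y and (k−1)×197 mm in z.

C is a spool: two coaxial disc flanges of radius 128 mm and thickness 23 mm, joined by a core cylinder of radius 66 mm and height 100 mm. The lower flange rests on z = 0 and the three cylinders share a vertical axis.

The staircase is on the floor beside the table on its −y side. The spool is on top of the table.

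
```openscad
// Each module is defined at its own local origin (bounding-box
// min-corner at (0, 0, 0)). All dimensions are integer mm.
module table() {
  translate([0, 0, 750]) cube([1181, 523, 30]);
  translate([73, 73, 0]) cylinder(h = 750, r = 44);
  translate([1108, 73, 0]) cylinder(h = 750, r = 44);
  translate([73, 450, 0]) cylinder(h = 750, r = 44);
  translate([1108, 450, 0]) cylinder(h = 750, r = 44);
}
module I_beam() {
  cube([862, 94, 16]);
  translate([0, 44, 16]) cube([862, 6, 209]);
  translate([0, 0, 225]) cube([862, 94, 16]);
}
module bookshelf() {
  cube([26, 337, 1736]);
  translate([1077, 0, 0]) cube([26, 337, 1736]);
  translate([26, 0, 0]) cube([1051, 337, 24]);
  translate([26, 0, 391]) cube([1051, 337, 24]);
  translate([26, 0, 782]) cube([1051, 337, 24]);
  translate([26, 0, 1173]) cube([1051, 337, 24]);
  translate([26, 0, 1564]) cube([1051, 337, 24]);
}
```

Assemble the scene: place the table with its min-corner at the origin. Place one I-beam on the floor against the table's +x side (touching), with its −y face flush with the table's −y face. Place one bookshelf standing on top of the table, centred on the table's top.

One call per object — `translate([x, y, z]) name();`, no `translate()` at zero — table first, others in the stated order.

table();
translate([1181, 0, 0]) I_beam();
translate([39, 93, 780]) bookshelf();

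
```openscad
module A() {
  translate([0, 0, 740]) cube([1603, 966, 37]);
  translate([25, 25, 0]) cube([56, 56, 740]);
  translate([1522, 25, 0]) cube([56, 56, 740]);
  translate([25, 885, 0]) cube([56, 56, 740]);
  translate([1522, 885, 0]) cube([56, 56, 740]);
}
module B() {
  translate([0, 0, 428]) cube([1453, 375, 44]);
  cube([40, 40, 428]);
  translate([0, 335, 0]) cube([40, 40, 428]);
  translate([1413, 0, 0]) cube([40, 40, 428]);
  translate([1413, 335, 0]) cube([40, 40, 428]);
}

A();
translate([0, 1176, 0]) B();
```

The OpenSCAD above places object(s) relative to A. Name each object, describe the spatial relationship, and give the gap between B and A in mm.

The bench's nearest face is 210 mm from the table's +y face.

A is a table. B is a bench. The bench is on the floor beside the table on its +y side. The gap between the bench and the table is 210 mm.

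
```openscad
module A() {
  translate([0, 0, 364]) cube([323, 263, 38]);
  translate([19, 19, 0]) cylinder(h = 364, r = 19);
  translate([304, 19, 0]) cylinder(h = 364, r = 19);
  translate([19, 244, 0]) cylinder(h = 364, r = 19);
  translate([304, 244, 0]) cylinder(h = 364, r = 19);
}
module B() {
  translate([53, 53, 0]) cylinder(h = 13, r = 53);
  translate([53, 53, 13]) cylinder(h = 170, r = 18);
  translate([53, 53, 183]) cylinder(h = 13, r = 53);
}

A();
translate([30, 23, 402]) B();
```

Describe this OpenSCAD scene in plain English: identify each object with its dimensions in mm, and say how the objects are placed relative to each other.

A is a simple wooden stool: a rectangular seat 323 mm (x) by 263 mm (y), 38 mm thick, top face at z = 402 mm, on four round legs, each 38 mm in diameter. The legs rest on z = 0, each leg's axis is inset half a diameter from the nearest pair of seat edges (so the leg's bounding box is flush with the corner).

B is a spool: two coaxial disc flanges of radius 53 mm and thickness 13 mm, joined by a core cylinder of radius 18 mm and height 170 mm. The lower flange rests on z = 0 and the three cylinders share a vertical axis.

The spool is on top of the stool.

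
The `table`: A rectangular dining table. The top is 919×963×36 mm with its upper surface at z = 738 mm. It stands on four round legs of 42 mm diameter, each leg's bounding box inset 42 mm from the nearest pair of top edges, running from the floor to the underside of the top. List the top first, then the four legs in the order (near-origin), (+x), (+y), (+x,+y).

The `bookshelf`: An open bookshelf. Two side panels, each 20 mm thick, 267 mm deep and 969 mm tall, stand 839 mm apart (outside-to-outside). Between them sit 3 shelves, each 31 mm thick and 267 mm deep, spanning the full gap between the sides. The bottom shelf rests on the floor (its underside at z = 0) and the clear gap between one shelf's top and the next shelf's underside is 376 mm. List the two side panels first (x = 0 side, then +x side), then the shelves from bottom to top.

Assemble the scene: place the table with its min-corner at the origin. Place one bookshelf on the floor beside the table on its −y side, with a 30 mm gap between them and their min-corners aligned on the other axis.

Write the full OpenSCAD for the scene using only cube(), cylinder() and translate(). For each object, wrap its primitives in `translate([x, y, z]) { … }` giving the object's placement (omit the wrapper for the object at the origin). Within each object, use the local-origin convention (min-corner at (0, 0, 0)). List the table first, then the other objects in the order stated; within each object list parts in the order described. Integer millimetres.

translate([0, 0, 702]) cube([919, 963, 36]);
translate([63, 63, 0]) cylinder(h = 702, r = 21);
translate([856, 63, 0]) cylinder(h = 702, r = 21);
translate([63, 900, 0]) cylinder(h = 702, r = 21);
translate([856, 900, 0]) cylinder(h = 702, r = 21);
translate([0, -297, 0]) {
  cube([20, 267, 969]);
  translate([819, 0, 0]) cube([20, 267, 969]);
  translate([20, 0, 0]) cube([799, 267, 31]);
  translate([20, 0, 407]) cube([799, 267, 31]);
  translate([20, 0, 814]) cube([799, 267, 31]);
}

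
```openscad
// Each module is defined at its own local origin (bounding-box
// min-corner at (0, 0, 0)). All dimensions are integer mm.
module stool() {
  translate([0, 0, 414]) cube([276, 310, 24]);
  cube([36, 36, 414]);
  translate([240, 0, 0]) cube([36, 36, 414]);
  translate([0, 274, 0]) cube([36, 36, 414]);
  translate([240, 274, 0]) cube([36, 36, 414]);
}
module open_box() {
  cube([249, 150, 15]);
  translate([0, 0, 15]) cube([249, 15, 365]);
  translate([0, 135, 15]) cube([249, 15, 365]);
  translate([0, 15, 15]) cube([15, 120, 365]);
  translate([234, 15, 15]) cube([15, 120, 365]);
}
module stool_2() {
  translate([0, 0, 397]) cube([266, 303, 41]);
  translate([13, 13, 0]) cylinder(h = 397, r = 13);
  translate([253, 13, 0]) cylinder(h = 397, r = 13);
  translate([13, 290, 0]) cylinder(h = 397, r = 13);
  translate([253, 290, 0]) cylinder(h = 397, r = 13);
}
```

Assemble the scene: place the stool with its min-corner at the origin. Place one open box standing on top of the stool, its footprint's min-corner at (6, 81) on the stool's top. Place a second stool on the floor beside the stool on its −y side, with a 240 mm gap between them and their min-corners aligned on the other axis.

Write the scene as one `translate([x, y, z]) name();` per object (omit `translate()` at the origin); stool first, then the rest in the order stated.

stool();
translate([6, 81, 438]) open_box();
translate([0, -543, 0]) stool_2();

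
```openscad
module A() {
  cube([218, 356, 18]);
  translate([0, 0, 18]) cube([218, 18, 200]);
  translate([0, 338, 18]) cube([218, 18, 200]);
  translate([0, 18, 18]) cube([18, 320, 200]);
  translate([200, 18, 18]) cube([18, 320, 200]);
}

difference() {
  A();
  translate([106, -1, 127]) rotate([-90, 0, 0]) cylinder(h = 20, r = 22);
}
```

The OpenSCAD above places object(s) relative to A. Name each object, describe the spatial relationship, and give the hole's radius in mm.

A is an open box. The open box has a circular hole through its front wall. The hole's radius is 22 mm.

The subtracted cylinder has r = 22 mm.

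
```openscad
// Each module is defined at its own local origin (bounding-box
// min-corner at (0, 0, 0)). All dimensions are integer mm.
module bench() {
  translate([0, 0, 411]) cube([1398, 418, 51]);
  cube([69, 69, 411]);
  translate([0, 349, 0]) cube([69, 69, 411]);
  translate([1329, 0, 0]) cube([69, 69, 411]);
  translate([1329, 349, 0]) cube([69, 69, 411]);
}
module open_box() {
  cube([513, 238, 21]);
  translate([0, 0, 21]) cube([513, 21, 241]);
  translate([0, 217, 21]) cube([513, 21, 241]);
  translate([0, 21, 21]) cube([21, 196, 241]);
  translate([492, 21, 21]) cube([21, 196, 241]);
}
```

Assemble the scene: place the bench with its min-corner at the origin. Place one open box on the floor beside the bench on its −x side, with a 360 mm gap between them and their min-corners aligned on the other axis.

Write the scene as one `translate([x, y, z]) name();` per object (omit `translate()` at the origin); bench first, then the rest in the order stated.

bench();
translate([-873, 0, 0]) open_box();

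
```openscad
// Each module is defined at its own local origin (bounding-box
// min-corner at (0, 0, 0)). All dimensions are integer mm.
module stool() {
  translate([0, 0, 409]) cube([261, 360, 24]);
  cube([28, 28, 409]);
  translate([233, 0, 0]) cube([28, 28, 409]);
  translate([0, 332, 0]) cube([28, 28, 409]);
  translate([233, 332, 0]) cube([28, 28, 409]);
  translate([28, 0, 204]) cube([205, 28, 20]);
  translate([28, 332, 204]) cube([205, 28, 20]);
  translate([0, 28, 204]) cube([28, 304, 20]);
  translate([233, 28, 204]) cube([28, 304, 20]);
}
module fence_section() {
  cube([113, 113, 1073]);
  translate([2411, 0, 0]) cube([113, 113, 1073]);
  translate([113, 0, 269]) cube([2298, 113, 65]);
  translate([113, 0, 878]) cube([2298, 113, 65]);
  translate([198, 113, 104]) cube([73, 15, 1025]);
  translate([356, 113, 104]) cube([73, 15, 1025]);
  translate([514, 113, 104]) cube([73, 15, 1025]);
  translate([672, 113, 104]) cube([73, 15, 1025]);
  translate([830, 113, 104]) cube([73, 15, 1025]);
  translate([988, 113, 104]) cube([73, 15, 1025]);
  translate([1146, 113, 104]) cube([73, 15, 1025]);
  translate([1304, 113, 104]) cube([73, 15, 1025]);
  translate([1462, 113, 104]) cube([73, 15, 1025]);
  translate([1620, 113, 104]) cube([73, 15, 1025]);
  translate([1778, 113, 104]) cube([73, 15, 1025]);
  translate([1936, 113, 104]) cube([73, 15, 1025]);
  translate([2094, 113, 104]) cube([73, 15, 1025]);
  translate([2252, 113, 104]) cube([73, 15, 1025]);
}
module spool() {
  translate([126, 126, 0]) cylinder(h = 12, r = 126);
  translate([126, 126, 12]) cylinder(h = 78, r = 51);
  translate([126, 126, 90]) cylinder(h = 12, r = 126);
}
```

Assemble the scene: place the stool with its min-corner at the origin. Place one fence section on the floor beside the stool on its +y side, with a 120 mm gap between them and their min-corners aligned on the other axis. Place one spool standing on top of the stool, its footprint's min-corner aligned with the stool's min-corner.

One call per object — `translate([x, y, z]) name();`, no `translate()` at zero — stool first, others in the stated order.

stool();
translate([0, 480, 0]) fence_section();
translate([0, 0, 433]) spool();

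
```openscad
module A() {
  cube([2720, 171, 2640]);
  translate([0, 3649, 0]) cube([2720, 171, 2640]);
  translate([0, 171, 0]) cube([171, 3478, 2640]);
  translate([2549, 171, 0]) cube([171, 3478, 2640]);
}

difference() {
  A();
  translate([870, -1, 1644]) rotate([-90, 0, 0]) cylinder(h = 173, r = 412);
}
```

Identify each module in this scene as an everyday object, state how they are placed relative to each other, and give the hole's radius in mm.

A is a house frame. The house frame has a circular hole through its front wall. The hole's radius is 412 mm.

The subtracted cylinder has r = 412 mm.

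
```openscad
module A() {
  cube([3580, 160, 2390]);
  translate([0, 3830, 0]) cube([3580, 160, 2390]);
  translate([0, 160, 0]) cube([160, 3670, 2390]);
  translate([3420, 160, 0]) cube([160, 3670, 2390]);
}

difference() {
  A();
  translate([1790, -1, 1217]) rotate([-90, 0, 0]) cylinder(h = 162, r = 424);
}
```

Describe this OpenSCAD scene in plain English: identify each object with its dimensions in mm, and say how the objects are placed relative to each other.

A is a box-shaped house frame (walls only): outside footprint 3580×3990 mm, wall height 2390 mm, wall thickness 160 mm. The two y-facing walls run the full x-width; the two x-facing walls fit between the inner faces of the y-facing walls.

The house frame has a circular hole of radius 424 mm through its front wall, centred at (x = 1790, z = 1217).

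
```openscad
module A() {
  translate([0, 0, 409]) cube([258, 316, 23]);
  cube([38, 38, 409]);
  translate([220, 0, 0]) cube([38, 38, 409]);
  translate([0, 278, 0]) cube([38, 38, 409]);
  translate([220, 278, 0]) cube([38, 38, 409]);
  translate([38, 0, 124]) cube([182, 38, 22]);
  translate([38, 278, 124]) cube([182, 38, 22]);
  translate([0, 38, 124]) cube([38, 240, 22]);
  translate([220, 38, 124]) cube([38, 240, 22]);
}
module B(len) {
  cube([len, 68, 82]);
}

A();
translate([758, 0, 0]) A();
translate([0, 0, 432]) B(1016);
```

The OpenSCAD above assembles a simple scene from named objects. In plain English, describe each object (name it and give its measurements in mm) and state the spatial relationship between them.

A is a four-legged stool. The seat is a 258×316×23 mm slab whose top surface is at z = 432 mm; four square legs, each 38×38 mm in cross-section, run from the floor (z = 0) to the underside of the seat, each flush with a corner of the seat. Four stretchers, 38 mm wide and 22 mm tall, connect adjacent legs with their undersides at z = 124 mm, each running between the inner faces of the legs it joins and aligned with the legs' outer faces on the other axis.

B is a rectangular beam 1016 mm long (x), 68 mm deep (y), 82 mm thick (z).

The beam spans the tops of two stools placed 500 mm apart, resting at z = 432 mm.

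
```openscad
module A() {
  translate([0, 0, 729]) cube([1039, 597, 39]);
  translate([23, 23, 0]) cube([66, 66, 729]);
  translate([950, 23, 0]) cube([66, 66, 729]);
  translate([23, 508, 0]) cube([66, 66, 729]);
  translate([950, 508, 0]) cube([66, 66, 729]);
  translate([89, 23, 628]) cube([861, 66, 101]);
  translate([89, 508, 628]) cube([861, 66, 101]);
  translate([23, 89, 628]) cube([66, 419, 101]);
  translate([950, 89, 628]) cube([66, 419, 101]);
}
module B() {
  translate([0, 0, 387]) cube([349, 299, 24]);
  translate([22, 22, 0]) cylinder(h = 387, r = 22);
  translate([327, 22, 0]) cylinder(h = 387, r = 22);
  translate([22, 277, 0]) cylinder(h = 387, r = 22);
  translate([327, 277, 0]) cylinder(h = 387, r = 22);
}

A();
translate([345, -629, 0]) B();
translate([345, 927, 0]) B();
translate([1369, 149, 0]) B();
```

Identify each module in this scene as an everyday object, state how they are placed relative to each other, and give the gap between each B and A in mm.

Each stool's nearest face is 330 mm from the table's bounding box.

A is a table. B is a stool. Three stools sit around the table at the −y, +y, +x sides. The gap between each stool and the table is 330 mm.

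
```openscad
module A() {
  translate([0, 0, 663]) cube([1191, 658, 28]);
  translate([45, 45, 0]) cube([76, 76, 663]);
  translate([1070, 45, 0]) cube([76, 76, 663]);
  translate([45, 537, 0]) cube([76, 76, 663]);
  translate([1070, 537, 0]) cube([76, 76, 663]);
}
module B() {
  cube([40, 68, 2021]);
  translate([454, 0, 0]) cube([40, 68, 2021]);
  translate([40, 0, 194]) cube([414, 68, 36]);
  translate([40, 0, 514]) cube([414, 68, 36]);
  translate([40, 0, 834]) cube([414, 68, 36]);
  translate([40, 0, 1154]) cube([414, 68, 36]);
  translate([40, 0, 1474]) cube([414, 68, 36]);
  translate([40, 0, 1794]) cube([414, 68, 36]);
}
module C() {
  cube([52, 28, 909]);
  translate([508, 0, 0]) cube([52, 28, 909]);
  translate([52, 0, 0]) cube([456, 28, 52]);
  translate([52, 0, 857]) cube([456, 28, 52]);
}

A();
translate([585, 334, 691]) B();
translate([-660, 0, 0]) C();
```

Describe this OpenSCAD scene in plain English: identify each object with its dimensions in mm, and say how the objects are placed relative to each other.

A is a table with a 1191×658 mm rectangular top, 28 mm thick, top surface at z = 691 mm, supported by four 76×76 mm square legs, each inset 45 mm from the nearest pair of top edges, running from the floor.

B is a straight ladder. Two 40×68 mm vertical rails, 2021 mm tall, stand 494 mm apart (outside-to-outside) with their front faces coplanar on the −y side. 6 rungs, each 68 mm deep and 36 mm tall, span between the inner faces of the rails, front faces flush with the rails. The lowest rung's underside is at z = 194 mm and rungs are spaced 320 mm apart (underside to underside).

C is a picture frame with a 456×805 mm rectangular opening (x by z) and a uniform 52 mm border on every side. Frame depth is 28 mm along y. It is built from two vertical stiles running the full outside height and two horizontal rails spanning the gap between the stiles.

The ladder is on top of the table. The picture frame is on the floor beside the table on its −x side.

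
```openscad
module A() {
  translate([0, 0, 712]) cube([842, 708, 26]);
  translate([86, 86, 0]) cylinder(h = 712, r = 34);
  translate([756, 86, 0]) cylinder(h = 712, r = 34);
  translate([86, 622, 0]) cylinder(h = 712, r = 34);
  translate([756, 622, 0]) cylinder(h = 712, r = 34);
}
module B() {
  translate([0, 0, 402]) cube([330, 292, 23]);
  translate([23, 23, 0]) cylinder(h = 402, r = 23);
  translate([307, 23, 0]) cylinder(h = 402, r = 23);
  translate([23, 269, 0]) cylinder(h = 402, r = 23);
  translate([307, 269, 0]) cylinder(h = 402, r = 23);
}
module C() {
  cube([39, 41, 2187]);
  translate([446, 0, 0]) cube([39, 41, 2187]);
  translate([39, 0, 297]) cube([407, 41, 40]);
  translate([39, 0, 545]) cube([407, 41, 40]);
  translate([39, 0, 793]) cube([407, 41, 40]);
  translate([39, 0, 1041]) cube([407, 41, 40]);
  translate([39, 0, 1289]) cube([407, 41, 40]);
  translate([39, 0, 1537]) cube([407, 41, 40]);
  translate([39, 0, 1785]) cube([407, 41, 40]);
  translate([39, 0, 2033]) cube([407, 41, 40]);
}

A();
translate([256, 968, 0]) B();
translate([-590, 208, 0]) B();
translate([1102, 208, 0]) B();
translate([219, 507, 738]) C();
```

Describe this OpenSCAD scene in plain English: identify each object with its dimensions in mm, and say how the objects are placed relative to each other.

A is a table: top 842 mm (x) × 708 mm (y), 26 mm thick, upper face at z = 738 mm, on four round legs of 68 mm diameter, each leg's bounding box inset 52 mm from the nearest pair of top edges, running from z = 0 to the bottom of the top.

B is a four-legged stool. The seat is 330×292 mm, 23 mm thick, top at z = 425 mm. It stands on four round legs, each 46 mm in diameter, from z = 0 to the seat underside, each leg's axis is inset half a diameter from the nearest pair of seat edges (so the leg's bounding box is flush with the corner).

C is a wooden ladder with two side rails of 39×41 mm section and 2187 mm height, set 485 mm apart overall. Between them run 8 rectangular rungs (41 mm deep, 40 mm thick), front faces flush with the rails' −y face. The bottom of the first rung is 297 mm above the floor and each subsequent rung is 248 mm higher than the one below.

Three stools sit around the table at the +y, −x, +x sides. The ladder is on top of the table.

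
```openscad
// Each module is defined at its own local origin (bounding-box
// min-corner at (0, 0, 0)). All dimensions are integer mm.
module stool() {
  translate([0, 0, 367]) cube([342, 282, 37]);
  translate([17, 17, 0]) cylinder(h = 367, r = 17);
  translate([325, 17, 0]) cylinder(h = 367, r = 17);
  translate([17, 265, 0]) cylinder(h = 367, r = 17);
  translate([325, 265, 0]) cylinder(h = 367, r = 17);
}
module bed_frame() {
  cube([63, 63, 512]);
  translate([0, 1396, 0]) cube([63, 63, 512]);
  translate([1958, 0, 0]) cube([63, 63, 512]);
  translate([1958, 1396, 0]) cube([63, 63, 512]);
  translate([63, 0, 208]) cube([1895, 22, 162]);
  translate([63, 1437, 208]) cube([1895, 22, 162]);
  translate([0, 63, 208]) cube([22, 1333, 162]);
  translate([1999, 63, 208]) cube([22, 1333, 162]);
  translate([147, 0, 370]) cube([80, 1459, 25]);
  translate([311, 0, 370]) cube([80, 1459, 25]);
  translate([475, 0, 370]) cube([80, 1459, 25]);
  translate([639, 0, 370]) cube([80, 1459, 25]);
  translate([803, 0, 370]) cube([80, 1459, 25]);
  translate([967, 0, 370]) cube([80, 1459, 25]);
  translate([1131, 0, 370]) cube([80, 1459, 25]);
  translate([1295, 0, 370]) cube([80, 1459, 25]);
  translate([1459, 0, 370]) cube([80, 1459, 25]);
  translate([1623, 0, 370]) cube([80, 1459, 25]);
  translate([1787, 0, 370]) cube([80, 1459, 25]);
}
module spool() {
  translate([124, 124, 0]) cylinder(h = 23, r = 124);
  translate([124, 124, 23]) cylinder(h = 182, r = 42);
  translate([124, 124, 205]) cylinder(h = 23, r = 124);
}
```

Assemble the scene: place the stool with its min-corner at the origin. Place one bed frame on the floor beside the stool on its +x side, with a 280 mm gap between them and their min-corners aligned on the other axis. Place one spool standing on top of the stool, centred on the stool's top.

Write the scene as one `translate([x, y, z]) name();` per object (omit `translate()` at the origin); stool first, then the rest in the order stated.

stool();
translate([622, 0, 0]) bed_frame();
translate([47, 17, 404]) spool();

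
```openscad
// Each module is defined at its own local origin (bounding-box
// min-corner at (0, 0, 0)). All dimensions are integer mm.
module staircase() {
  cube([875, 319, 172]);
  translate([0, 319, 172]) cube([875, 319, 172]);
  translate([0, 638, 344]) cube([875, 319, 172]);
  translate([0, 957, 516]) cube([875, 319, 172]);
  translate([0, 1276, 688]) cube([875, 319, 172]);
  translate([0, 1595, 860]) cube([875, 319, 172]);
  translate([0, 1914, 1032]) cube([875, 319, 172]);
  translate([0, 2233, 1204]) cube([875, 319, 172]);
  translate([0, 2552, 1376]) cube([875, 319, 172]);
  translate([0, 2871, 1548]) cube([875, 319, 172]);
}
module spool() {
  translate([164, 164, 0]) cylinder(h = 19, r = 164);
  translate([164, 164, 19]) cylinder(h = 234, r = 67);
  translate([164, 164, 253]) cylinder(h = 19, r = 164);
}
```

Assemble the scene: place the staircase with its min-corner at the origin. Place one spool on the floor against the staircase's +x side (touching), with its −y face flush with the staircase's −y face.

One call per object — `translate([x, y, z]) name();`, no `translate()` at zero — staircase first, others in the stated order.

staircase();
translate([875, 0, 0]) spool();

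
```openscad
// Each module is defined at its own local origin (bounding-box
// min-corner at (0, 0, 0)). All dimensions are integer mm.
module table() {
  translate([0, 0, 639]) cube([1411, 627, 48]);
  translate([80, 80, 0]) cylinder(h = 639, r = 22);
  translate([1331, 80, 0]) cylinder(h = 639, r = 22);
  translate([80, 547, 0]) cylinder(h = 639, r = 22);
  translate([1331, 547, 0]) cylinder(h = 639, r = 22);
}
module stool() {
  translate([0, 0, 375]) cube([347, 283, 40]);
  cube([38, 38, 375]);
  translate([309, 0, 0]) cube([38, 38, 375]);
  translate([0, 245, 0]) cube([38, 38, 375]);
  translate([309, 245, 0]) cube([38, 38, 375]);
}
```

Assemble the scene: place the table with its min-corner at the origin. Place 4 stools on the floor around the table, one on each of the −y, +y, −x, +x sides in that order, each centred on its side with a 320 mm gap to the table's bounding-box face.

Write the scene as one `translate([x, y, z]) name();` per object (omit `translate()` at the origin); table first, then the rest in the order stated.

table();
translate([532, -603, 0]) stool();
translate([532, 947, 0]) stool();
translate([-667, 172, 0]) stool();
translate([1731, 172, 0]) stool();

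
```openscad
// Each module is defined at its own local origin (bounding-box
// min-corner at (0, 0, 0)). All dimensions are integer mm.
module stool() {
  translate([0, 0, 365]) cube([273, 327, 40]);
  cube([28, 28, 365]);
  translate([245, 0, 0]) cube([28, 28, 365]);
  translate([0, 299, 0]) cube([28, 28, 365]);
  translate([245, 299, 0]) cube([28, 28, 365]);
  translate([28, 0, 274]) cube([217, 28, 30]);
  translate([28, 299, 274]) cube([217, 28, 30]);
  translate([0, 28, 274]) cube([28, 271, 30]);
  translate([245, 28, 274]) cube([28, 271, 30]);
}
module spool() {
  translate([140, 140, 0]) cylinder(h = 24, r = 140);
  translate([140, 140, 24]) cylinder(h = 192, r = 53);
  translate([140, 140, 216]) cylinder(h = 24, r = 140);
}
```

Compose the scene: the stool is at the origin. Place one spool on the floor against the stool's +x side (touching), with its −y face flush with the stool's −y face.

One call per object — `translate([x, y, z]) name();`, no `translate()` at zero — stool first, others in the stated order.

stool();
translate([273, 0, 0]) spool();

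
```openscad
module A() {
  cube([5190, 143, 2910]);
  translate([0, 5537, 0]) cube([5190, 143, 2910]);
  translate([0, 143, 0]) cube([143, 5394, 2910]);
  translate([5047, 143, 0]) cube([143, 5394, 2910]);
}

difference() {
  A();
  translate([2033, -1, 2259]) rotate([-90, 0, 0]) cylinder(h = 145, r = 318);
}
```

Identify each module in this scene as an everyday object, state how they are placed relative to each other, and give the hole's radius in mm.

The subtracted cylinder has r = 318 mm.

A is a house frame. The house frame has a circular hole through its front wall. The hole's radius is 318 mm.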